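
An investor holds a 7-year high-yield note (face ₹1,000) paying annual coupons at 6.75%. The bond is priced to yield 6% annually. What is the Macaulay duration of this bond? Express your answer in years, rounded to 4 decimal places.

Periodic yield y = 0.06. Discount each cash flow and weight by its year:
  t   CF        PV=CF/(1+0.06)^t    t·PV
  1        67.50        63.6792        63.6792
  2        67.50        60.0748       120.1495
  3        67.50        56.6743       170.0229
  4        67.50        53.4663       213.8653
  5        67.50        50.4399       252.1996
  6        67.50        47.5848       285.5090
  7     1,067.50       709.9485     4,969.6393
  Σ                  1,041.8679     6,075.0649
Price P = Σ PV = 1,041.8679.
Macaulay duration = Σ(t·PV) / P = 6,075.0649 / 1,041.8679 = 5.83094 years.

5.8309 years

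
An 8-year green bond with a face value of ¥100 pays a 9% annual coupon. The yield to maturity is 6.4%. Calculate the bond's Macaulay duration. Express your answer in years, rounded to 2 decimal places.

6.18 years

Periodic yield y = 0.064. Discount each cash flow and weight by its year:
  t   CF        PV=CF/(1+0.064)^t    t·PV
  1         9.00         8.4586         8.4586
  2         9.00         7.9499        15.8997
  3         9.00         7.4717        22.4150
  4         9.00         7.0222        28.0890
  5         9.00         6.5999        32.9993
  6         9.00         6.2029        37.2172
  7         9.00         5.8298        40.8084
  8       109.00        66.3580       530.8642
  Σ                    115.8929       716.7514
Price P = Σ PV = 115.8929.
Macaulay duration = Σ(t·PV) / P = 716.7514 / 115.8929 = 6.18460 years.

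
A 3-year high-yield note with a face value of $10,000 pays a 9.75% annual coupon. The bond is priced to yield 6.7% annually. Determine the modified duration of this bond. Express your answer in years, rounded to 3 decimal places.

Periodic yield y = 0.067. First find Macaulay duration:
  t   CF        PV=CF/(1+0.067)^t    t·PV
  1       975.00       913.7769       913.7769
  2       975.00       856.3983     1,712.7965
  3    10,975.00     9,034.6487    27,103.9461
  Σ                 10,804.8239    29,730.5196
P = 10,804.8239; Macaulay duration = 29,730.5196 / 10,804.8239 = 2.75160 years.
Modified duration = D_Mac / (1 + y) = 2.75160 / 1.067 = 2.57882 years.

2.579 years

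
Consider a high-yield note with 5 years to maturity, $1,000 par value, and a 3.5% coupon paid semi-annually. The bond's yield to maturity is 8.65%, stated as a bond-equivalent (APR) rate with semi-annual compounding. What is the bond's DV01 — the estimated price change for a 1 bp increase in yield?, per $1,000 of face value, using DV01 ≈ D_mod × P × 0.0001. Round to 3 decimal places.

$0.348

Periodic yield y = 0.04325.
  t   CF        PV=CF/(1+0.04325)^t    t·PV
  1        17.50        16.7745        16.7745
  2        17.50        16.0791        32.1582
  3        17.50        15.4125        46.2375
  4        17.50        14.7735        59.0941
  5        17.50        14.1611        70.8054
  6        17.50        13.5740        81.4440
  7        17.50        13.0113        91.0788
  8        17.50        12.4719        99.7748
  9        17.50        11.9548       107.5932
  10    1,017.50       666.2703     6,662.7035
  Σ                    794.4829     7,267.6639
P = 794.4829; D_Mac = 9.14767 half-year periods = 4.57383 yrs; D_mod = 4.38422 yrs.
DV01 ≈ 4.38422 × 794.4829 × 0.0001 = 0.348318.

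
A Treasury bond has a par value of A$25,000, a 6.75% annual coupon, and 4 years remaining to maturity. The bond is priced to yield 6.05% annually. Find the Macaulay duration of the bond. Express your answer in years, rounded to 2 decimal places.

Periodic yield y = 0.0605. Discount each cash flow and weight by its year:
  t   CF        PV=CF/(1+0.0605)^t    t·PV
  1     1,687.50     1,591.2306     1,591.2306
  2     1,687.50     1,500.4531     3,000.9063
  3     1,687.50     1,414.8544     4,244.5633
  4    26,687.50    21,099.1617    84,396.6469
  Σ                 25,605.6999    93,233.3470
Price P = Σ PV = 25,605.6999.
Macaulay duration = Σ(t·PV) / P = 93,233.3470 / 25,605.6999 = 3.64112 years.

3.64 years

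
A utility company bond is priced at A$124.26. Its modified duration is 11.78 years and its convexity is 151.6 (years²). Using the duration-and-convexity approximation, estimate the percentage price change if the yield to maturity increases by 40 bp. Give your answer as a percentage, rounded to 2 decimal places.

Duration effect: -D_mod·Δy = -11.78 × (+0.004) = -0.047120
Convexity effect: ½·C·(Δy)² = 0.5 × 151.6 × (0.004)² = +0.0012128
ΔP/P ≈ -0.047120 + 0.0012128 = -0.0459072
= -4.59072%.

-4.59%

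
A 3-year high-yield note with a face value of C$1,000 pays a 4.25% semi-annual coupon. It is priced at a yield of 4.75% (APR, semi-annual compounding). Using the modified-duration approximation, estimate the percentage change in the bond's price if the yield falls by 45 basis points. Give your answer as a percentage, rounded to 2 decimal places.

+1.25%

Periodic yield y = 0.02375. Modified duration first:
  t   CF        PV=CF/(1+0.02375)^t    t·PV
  1        21.25        20.7570        20.7570
  2        21.25        20.2755        40.5510
  3        21.25        19.8051        59.4153
  4        21.25        19.3456        77.3826
  5        21.25        18.8968        94.4842
  6     1,021.25       887.0918     5,322.5510
  Σ                    986.1719     5,615.1411
P = 986.1719; D_Mac = 5.69388 half-year periods = 2.84694 yrs; D_mod = 2.84694/(1+0.02375) = 2.78089 yrs.
ΔP/P ≈ -D_mod · Δy = -2.78089 × (-0.0045) = +0.012514 = +1.2514%.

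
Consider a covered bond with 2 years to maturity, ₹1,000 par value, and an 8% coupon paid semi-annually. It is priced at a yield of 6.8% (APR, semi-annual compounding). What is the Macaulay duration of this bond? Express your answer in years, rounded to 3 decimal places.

1.889 years

Periodic yield y = 0.034. Discount each cash flow and weight by its period:
  t   CF        PV=CF/(1+0.034)^t    t·PV
  1        40.00        38.6847        38.6847
  2        40.00        37.4127        74.8254
  3        40.00        36.1825       108.5475
  4     1,040.00       909.8110     3,639.2440
  Σ                  1,022.0909     3,861.3016
Price P = Σ PV = 1,022.0909.
Macaulay duration = Σ(t·PV) / P = 3,861.3016 / 1,022.0909 = 3.77785 half-year periods.
In years: 3.77785 / 2 = 1.88892 years.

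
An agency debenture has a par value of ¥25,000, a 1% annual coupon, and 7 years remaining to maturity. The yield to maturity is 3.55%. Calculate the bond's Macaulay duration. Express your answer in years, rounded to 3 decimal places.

Periodic yield y = 0.0355. Discount each cash flow and weight by its year:
  t   CF        PV=CF/(1+0.0355)^t    t·PV
  1       250.00       241.4293       241.4293
  2       250.00       233.1524       466.3047
  3       250.00       225.1592       675.4776
  4       250.00       217.4401       869.7603
  5       250.00       209.9856     1,049.9279
  6       250.00       202.7867     1,216.7200
  7    25,250.00    19,779.2883   138,455.0178
  Σ                 21,109.2414   142,974.6376
Price P = Σ PV = 21,109.2414.
Macaulay duration = Σ(t·PV) / P = 142,974.6376 / 21,109.2414 = 6.77308 years.

6.773 years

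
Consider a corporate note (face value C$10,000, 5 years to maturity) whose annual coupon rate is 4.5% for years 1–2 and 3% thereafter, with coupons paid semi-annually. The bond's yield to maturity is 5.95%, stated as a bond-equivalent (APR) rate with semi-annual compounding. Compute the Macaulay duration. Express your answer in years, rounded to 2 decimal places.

4.55 years

Periodic yield y = 0.02975. Discount each cash flow and weight by its period:
  t   CF        PV=CF/(1+0.02975)^t    t·PV
  1       225.00       218.4996       218.4996
  2       225.00       212.1871       424.3741
  3       225.00       206.0569       618.1706
  4       225.00       200.1038       800.4152
  5       150.00       129.5485       647.7423
  6       150.00       125.8057       754.8344
  7       150.00       122.1711       855.1980
  8       150.00       118.6416       949.1325
  9       150.00       115.2139     1,036.9255
  10   10,150.00     7,570.9092    75,709.0917
  Σ                  9,019.1374    82,014.3841
Price P = Σ PV = 9,019.1374.
Macaulay duration = Σ(t·PV) / P = 82,014.3841 / 9,019.1374 = 9.09337 half-year periods.
In years: 9.09337 / 2 = 4.54669 years.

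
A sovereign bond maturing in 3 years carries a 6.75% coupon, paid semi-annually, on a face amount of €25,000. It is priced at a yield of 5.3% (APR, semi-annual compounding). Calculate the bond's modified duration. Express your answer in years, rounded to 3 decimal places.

Periodic yield y = 0.0265. First find Macaulay duration:
  t   CF        PV=CF/(1+0.0265)^t    t·PV
  1       843.75       821.9679       821.9679
  2       843.75       800.7480     1,601.4961
  3       843.75       780.0760     2,340.2280
  4       843.75       759.9377     3,039.7507
  5       843.75       740.3192     3,701.5960
  6    25,843.75    22,090.3099   132,541.8595
  Σ                 25,993.3587   144,046.8982
P = 25,993.3587; Macaulay duration = 144,046.8982 / 25,993.3587 = 5.54168 half-year periods = 2.77084 years.
Modified duration = D_Mac / (1 + y) = 2.77084 / 1.0265 = 2.69931 years.

2.699 years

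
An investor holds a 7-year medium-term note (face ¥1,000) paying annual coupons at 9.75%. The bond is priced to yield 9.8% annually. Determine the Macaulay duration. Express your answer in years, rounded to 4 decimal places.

5.3852 years

Periodic yield y = 0.098. Discount each cash flow and weight by its year:
  t   CF        PV=CF/(1+0.098)^t    t·PV
  1        97.50        88.7978        88.7978
  2        97.50        80.8723       161.7447
  3        97.50        73.6542       220.9626
  4        97.50        67.0803       268.3214
  5        97.50        61.0932       305.4660
  6        97.50        55.6404       333.8427
  7     1,097.50       570.4113     3,992.8794
  Σ                    997.5497     5,372.0145
Price P = Σ PV = 997.5497.
Macaulay duration = Σ(t·PV) / P = 5,372.0145 / 997.5497 = 5.38521 years.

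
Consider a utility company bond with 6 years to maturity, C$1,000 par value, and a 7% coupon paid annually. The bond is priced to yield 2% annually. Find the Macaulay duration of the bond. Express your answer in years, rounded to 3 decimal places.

5.217 years

Periodic yield y = 0.02. Discount each cash flow and weight by its year:
  t   CF        PV=CF/(1+0.02)^t    t·PV
  1        70.00        68.6275        68.6275
  2        70.00        67.2818       134.5636
  3        70.00        65.9626       197.8877
  4        70.00        64.6692       258.6767
  5        70.00        63.4012       317.0058
  6     1,070.00       950.1294     5,700.7763
  Σ                  1,280.0715     6,677.5375
Price P = Σ PV = 1,280.0715.
Macaulay duration = Σ(t·PV) / P = 6,677.5375 / 1,280.0715 = 5.21653 years.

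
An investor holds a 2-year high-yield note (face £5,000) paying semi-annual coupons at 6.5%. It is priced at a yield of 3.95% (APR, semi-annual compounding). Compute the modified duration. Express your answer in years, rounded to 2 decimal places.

Periodic yield y = 0.01975. First find Macaulay duration:
  t   CF        PV=CF/(1+0.01975)^t    t·PV
  1       162.50       159.3528       159.3528
  2       162.50       156.2665       312.5330
  3       162.50       153.2400       459.7201
  4     5,162.50     4,774.0307    19,096.1229
  Σ                  5,242.8900    20,027.7288
P = 5,242.8900; Macaulay duration = 20,027.7288 / 5,242.8900 = 3.81998 half-year periods = 1.90999 years.
Modified duration = D_Mac / (1 + y) = 1.90999 / 1.01975 = 1.87300 years.

1.87 years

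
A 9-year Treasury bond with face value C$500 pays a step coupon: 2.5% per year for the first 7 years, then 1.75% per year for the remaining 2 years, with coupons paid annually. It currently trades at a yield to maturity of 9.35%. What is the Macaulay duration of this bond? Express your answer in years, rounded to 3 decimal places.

Periodic yield y = 0.0935. Discount each cash flow and weight by its year:
  t   CF        PV=CF/(1+0.0935)^t    t·PV
  1        12.50        11.4312        11.4312
  2        12.50        10.4538        20.9075
  3        12.50         9.5599        28.6797
  4        12.50         8.7425        34.9699
  5        12.50         7.9950        39.9748
  6        12.50         7.3113        43.8681
  7        12.50         6.6862        46.8033
  8         8.75         4.2801        34.2411
  9       508.75       227.5807     2,048.2259
  Σ                    294.0406     2,309.1015
Price P = Σ PV = 294.0406.
Macaulay duration = Σ(t·PV) / P = 2,309.1015 / 294.0406 = 7.85300 years.

7.853 years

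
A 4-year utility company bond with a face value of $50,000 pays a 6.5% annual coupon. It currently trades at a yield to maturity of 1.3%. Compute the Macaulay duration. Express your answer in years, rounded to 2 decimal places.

3.68 years

Periodic yield y = 0.013. Discount each cash flow and weight by its year:
  t   CF        PV=CF/(1+0.013)^t    t·PV
  1     3,250.00     3,208.2922     3,208.2922
  2     3,250.00     3,167.1196     6,334.2393
  3     3,250.00     3,126.4755     9,379.4264
  4    53,250.00    50,568.7048   202,274.8194
  Σ                 60,070.5922   221,196.7772
Price P = Σ PV = 60,070.5922.
Macaulay duration = Σ(t·PV) / P = 221,196.7772 / 60,070.5922 = 3.68228 years.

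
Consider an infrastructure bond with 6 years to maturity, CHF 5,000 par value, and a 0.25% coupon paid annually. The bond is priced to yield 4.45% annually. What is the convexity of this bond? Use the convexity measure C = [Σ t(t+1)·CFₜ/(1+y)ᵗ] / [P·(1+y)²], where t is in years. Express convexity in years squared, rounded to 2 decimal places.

With y = 0.0445:
  t   CF        PV=CF/(1+0.0445)^t    t·PV        t(t+1)·PV
  1        12.50        11.9674        11.9674          23.9349
  2        12.50        11.4576        22.9152          68.7455
  3        12.50        10.9694        32.9083         131.6333
  4        12.50        10.5021        42.0084         210.0420
  5        12.50        10.0547        50.2733         301.6401
  6     5,012.50     3,860.1459    23,160.8754     162,126.1278
  Σ                  3,915.0972    23,320.9481     162,862.1237
P = 3,915.0972.
Convexity = Σ t(t+1)·PV / [P·(1+y)²] = 162,862.1237 / (3,915.0972 × 1.090980) = 38.12946.

38.13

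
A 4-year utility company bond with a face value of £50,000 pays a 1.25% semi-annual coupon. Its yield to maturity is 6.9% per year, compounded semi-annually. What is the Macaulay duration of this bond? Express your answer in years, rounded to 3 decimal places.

Periodic yield y = 0.0345. Discount each cash flow and weight by its period:
  t   CF        PV=CF/(1+0.0345)^t    t·PV
  1       312.50       302.0783       302.0783
  2       312.50       292.0042       584.0083
  3       312.50       282.2660       846.7979
  4       312.50       272.8526     1,091.4103
  5       312.50       263.7531     1,318.7654
  6       312.50       254.9571     1,529.7424
  7       312.50       246.4544     1,725.1807
  8    50,312.50    38,355.8788   306,847.0304
  Σ                 40,270.2443   314,245.0138
Price P = Σ PV = 40,270.2443.
Macaulay duration = Σ(t·PV) / P = 314,245.0138 / 40,270.2443 = 7.80340 half-year periods.
In years: 7.80340 / 2 = 3.90170 years.

3.902 years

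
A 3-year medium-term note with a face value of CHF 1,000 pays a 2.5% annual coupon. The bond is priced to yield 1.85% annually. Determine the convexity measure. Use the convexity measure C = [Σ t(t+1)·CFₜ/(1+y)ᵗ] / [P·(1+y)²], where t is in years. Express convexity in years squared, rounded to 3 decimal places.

With y = 0.0185:
  t   CF        PV=CF/(1+0.0185)^t    t·PV        t(t+1)·PV
  1        25.00        24.5459        24.5459          49.0918
  2        25.00        24.1000        48.2001         144.6003
  3     1,025.00       970.1542     2,910.4626      11,641.8503
  Σ                  1,018.8001     2,983.2086      11,835.5424
P = 1,018.8001.
Convexity = Σ t(t+1)·PV / [P·(1+y)²] = 11,835.5424 / (1,018.8001 × 1.037342) = 11.19894.

11.199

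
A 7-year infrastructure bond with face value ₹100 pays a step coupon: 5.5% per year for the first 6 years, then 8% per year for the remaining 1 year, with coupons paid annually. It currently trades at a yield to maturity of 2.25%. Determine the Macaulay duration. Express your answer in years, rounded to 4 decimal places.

6.1144 years

Periodic yield y = 0.0225. Discount each cash flow and weight by its year:
  t   CF        PV=CF/(1+0.0225)^t    t·PV
  1         5.50         5.3790         5.3790
  2         5.50         5.2606        10.5212
  3         5.50         5.1449        15.4346
  4         5.50         5.0316        20.1266
  5         5.50         4.9209        24.6046
  6         5.50         4.8126        28.8758
  7       108.00        92.4231       646.9617
  Σ                    122.9727       751.9034
Price P = Σ PV = 122.9727.
Macaulay duration = Σ(t·PV) / P = 751.9034 / 122.9727 = 6.11439 years.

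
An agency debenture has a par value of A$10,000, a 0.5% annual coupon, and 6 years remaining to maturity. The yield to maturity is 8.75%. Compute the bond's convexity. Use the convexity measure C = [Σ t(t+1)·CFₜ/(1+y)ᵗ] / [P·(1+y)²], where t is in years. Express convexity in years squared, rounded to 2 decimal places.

34.74

With y = 0.0875:
  t   CF        PV=CF/(1+0.0875)^t    t·PV        t(t+1)·PV
  1        50.00        45.9770        45.9770          91.9540
  2        50.00        42.2777        84.5554         253.6663
  3        50.00        38.8761       116.6282         466.5127
  4        50.00        35.7481       142.9924         714.9620
  5        50.00        32.8718       164.3591         986.1544
  6    10,050.00     6,075.6181    36,453.7087     255,175.9606
  Σ                  6,271.3688    37,008.2207     257,689.2100
P = 6,271.3688.
Convexity = Σ t(t+1)·PV / [P·(1+y)²] = 257,689.2100 / (6,271.3688 × 1.182656) = 34.74364.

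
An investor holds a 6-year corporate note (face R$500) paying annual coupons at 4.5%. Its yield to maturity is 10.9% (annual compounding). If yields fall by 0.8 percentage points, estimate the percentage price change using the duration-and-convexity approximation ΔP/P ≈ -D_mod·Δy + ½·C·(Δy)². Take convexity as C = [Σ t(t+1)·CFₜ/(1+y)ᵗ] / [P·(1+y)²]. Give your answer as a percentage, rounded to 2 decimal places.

+3.89%

With y = 0.109:
  t   CF        PV=CF/(1+0.109)^t    t·PV        t(t+1)·PV
  1        22.50        20.2885        20.2885          40.5771
  2        22.50        18.2945        36.5889         109.7667
  3        22.50        16.4964        49.4891         197.9562
  4        22.50        14.8750        59.4999         297.4996
  5        22.50        13.4130        67.0648         402.3889
  6       522.50       280.8646     1,685.1877      11,796.3136
  Σ                    364.2319     1,918.1189      12,844.5021
P = 364.2319; D_Mac = 5.26620 yrs; D_mod = 4.74860 yrs; C = 28.67320.
Duration effect: -4.74860 × (-0.008) = +0.037989
Convexity effect: 0.5 × 28.67320 × (-0.008)² = +0.0009175
ΔP/P ≈ +0.037989 + 0.0009175 = +0.038906 = +3.8906%.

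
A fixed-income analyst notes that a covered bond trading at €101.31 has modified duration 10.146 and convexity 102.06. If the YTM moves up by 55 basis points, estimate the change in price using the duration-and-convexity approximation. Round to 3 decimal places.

Duration effect: -D_mod·Δy = -10.146 × (+0.0055) = -0.055803
Convexity effect: ½·C·(Δy)² = 0.5 × 102.06 × (0.0055)² = +0.0015436575
ΔP/P ≈ -0.055803 + 0.0015436575 = -0.0542593425
ΔP ≈ 101.31 × (-0.0542593425) = -5.497013988675.

-€5.497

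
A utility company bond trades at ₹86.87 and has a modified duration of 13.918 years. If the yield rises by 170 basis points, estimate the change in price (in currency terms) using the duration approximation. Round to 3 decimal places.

Duration approximation: ΔP/P ≈ -D_mod · Δy = -13.918 × (+0.017) = -0.236606.
ΔP ≈ 86.87 × (-0.236606) = -20.55396322.

-₹20.554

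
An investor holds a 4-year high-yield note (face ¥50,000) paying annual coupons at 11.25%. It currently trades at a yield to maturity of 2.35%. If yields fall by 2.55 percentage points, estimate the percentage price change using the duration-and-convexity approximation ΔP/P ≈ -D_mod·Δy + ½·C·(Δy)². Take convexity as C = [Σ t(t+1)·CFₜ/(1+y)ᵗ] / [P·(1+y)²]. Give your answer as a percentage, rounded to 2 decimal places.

With y = 0.0235:
  t   CF        PV=CF/(1+0.0235)^t    t·PV        t(t+1)·PV
  1     5,625.00     5,495.8476     5,495.8476      10,991.6952
  2     5,625.00     5,369.6606    10,739.3211      32,217.9634
  3     5,625.00     5,246.3708    15,739.1125      62,956.4501
  4    55,625.00    50,689.5734   202,758.2935   1,013,791.4674
  Σ                 66,801.4524   234,732.5747   1,119,957.5761
P = 66,801.4524; D_Mac = 3.51388 yrs; D_mod = 3.43320 yrs; C = 16.00442.
Duration effect: -3.43320 × (-0.0255) = +0.087547
Convexity effect: 0.5 × 16.00442 × (-0.0255)² = +0.0052034
ΔP/P ≈ +0.087547 + 0.0052034 = +0.092750 = +9.2750%.

+9.28%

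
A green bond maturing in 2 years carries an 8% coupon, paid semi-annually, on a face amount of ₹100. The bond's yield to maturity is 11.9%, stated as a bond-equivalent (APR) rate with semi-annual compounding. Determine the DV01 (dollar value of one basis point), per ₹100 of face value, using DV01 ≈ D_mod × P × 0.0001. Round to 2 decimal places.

Periodic yield y = 0.0595.
  t   CF        PV=CF/(1+0.0595)^t    t·PV
  1         4.00         3.7754         3.7754
  2         4.00         3.5633         7.1267
  3         4.00         3.3632        10.0897
  4       104.00        82.5334       330.1334
  Σ                     93.2353       351.1252
P = 93.2353; D_Mac = 3.76601 half-year periods = 1.88301 yrs; D_mod = 1.77726 yrs.
DV01 ≈ 1.77726 × 93.2353 × 0.0001 = 0.016570.

₹0.02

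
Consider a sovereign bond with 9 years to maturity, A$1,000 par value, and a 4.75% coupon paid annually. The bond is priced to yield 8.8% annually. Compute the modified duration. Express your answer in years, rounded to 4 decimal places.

Periodic yield y = 0.088. First find Macaulay duration:
  t   CF        PV=CF/(1+0.088)^t    t·PV
  1        47.50        43.6581        43.6581
  2        47.50        40.1269        80.2538
  3        47.50        36.8814       110.6441
  4        47.50        33.8983       135.5932
  5        47.50        31.1565       155.7827
  6        47.50        28.6365       171.8191
  7        47.50        26.3203       184.2423
  8        47.50        24.1915       193.5318
  9     1,047.50       490.3362     4,413.0260
  Σ                    755.2058     5,488.5512
P = 755.2058; Macaulay duration = 5,488.5512 / 755.2058 = 7.26762 years.
Modified duration = D_Mac / (1 + y) = 7.26762 / 1.088 = 6.67980 years.

6.6798 years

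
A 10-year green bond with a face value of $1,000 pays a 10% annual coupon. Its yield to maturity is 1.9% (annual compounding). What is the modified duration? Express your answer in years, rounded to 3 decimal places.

Periodic yield y = 0.019. First find Macaulay duration:
  t   CF        PV=CF/(1+0.019)^t    t·PV
  1       100.00        98.1354        98.1354
  2       100.00        96.3056       192.6112
  3       100.00        94.5099       283.5298
  4       100.00        92.7477       370.9909
  5       100.00        91.0184       455.0919
  6       100.00        89.3213       535.9276
  7       100.00        87.6558       613.5907
  8       100.00        86.0214       688.1712
  9       100.00        84.4175       759.7573
  10    1,100.00       911.2779     9,112.7791
  Σ                  1,731.4110    13,110.5852
P = 1,731.4110; Macaulay duration = 13,110.5852 / 1,731.4110 = 7.57220 years.
Modified duration = D_Mac / (1 + y) = 7.57220 / 1.019 = 7.43101 years.

7.431 years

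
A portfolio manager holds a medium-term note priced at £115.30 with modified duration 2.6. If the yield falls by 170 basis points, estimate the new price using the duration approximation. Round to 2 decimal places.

£120.40

Duration approximation: ΔP/P ≈ -D_mod · Δy = -2.6 × (-0.017) = +0.044200.
New price ≈ 115.30 × (1 + 0.044200) = 120.39626.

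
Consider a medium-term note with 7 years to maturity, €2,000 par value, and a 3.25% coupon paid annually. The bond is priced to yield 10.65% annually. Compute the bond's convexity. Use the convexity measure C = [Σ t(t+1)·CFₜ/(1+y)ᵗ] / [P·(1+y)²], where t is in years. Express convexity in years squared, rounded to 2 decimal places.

With y = 0.1065:
  t   CF        PV=CF/(1+0.1065)^t    t·PV        t(t+1)·PV
  1        65.00        58.7438        58.7438         117.4876
  2        65.00        53.0897       106.1795         318.5384
  3        65.00        47.9799       143.9396         575.7585
  4        65.00        43.3618       173.4474         867.2368
  5        65.00        39.1883       195.9414       1,175.6486
  6        65.00        35.4164       212.4986       1,487.4903
  7     2,065.00     1,016.8576     7,118.0030      56,944.0242
  Σ                  1,294.6375     8,008.7533      61,486.1842
P = 1,294.6375.
Convexity = Σ t(t+1)·PV / [P·(1+y)²] = 61,486.1842 / (1,294.6375 × 1.224342) = 38.79060.

38.79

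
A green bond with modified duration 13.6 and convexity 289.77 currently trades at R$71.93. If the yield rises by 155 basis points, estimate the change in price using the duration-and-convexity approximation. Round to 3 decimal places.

Duration effect: -D_mod·Δy = -13.6 × (+0.0155) = -0.210800
Convexity effect: ½·C·(Δy)² = 0.5 × 289.77 × (0.0155)² = +0.03480862125
ΔP/P ≈ -0.210800 + 0.03480862125 = -0.17599137875
ΔP ≈ 71.93 × (-0.17599137875) = -12.6590598734875.

-R$12.659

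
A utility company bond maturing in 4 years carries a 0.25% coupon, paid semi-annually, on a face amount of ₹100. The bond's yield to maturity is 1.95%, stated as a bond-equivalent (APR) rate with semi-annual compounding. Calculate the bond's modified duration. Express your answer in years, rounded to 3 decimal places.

Periodic yield y = 0.00975. First find Macaulay duration:
  t   CF        PV=CF/(1+0.00975)^t    t·PV
  1        0.125         0.1238         0.1238
  2        0.125         0.1226         0.2452
  3        0.125         0.1214         0.3642
  4        0.125         0.1202         0.4810
  5        0.125         0.1191         0.5954
  6        0.125         0.1179         0.7076
  7        0.125         0.1168         0.8175
  8      100.125        92.6471       741.1765
  Σ                     93.4889       744.5112
P = 93.4889; Macaulay duration = 744.5112 / 93.4889 = 7.96363 half-year periods = 3.98182 years.
Modified duration = D_Mac / (1 + y) = 3.98182 / 1.00975 = 3.94337 years.

3.943 years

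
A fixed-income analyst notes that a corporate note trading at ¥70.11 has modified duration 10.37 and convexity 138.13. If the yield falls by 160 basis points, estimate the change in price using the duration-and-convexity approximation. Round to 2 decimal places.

+¥12.87

Duration effect: -D_mod·Δy = -10.37 × (-0.016) = +0.165920
Convexity effect: ½·C·(Δy)² = 0.5 × 138.13 × (-0.016)² = +0.01768064
ΔP/P ≈ +0.165920 + 0.01768064 = +0.18360064
ΔP ≈ 70.11 × (+0.18360064) = +12.8722408704.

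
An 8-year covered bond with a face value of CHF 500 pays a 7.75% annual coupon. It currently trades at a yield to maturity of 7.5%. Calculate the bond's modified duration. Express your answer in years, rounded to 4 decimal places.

Periodic yield y = 0.075. First find Macaulay duration:
  t   CF        PV=CF/(1+0.075)^t    t·PV
  1        38.75        36.0465        36.0465
  2        38.75        33.5316        67.0633
  3        38.75        31.1922        93.5767
  4        38.75        29.0160       116.0641
  5        38.75        26.9916       134.9582
  6        38.75        25.1085       150.6511
  7        38.75        23.3568       163.4973
  8       538.75       302.0783     2,416.6266
  Σ                    507.3216     3,178.4837
P = 507.3216; Macaulay duration = 3,178.4837 / 507.3216 = 6.26522 years.
Modified duration = D_Mac / (1 + y) = 6.26522 / 1.075 = 5.82812 years.

5.8281 years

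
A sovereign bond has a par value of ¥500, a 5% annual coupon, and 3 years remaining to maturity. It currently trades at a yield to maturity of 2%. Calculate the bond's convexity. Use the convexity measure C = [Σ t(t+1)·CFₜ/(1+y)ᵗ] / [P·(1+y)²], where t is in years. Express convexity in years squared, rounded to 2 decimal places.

With y = 0.02:
  t   CF        PV=CF/(1+0.02)^t    t·PV        t(t+1)·PV
  1        25.00        24.5098        24.5098          49.0196
  2        25.00        24.0292        48.0584         144.1753
  3       525.00       494.7192     1,484.1577       5,936.6307
  Σ                    543.2582     1,556.7259       6,129.8256
P = 543.2582.
Convexity = Σ t(t+1)·PV / [P·(1+y)²] = 6,129.8256 / (543.2582 × 1.040400) = 10.84530.

10.85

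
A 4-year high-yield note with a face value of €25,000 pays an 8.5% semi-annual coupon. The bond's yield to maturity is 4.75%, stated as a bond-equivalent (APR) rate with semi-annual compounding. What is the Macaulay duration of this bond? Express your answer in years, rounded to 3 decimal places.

3.511 years

Periodic yield y = 0.02375. Discount each cash flow and weight by its period:
  t   CF        PV=CF/(1+0.02375)^t    t·PV
  1     1,062.50     1,037.8510     1,037.8510
  2     1,062.50     1,013.7739     2,027.5478
  3     1,062.50       990.2553     2,970.7660
  4     1,062.50       967.2824     3,869.1295
  5     1,062.50       944.8424     4,724.2119
  6     1,062.50       922.9230     5,537.5378
  7     1,062.50       901.5120     6,310.5843
  8    26,062.50    21,600.5473   172,804.3780
  Σ                 28,378.9873   199,282.0064
Price P = Σ PV = 28,378.9873.
Macaulay duration = Σ(t·PV) / P = 199,282.0064 / 28,378.9873 = 7.02217 half-year periods.
In years: 7.02217 / 2 = 3.51108 years.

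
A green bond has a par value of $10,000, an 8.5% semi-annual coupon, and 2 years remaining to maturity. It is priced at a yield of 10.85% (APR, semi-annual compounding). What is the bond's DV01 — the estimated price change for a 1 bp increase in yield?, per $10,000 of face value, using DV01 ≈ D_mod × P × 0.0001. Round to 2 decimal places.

Periodic yield y = 0.05425.
  t   CF        PV=CF/(1+0.05425)^t    t·PV
  1       425.00       403.1302       403.1302
  2       425.00       382.3858       764.7715
  3       425.00       362.7088     1,088.1264
  4    10,425.00     8,439.2067    33,756.8269
  Σ                  9,587.4315    36,012.8550
P = 9,587.4315; D_Mac = 3.75626 half-year periods = 1.87813 yrs; D_mod = 1.78148 yrs.
DV01 ≈ 1.78148 × 9,587.4315 × 0.0001 = 1.707985.

$1.71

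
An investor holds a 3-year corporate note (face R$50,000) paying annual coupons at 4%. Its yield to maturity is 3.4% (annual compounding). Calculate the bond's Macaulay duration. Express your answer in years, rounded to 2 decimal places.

Periodic yield y = 0.034. Discount each cash flow and weight by its year:
  t   CF        PV=CF/(1+0.034)^t    t·PV
  1     2,000.00     1,934.2360     1,934.2360
  2     2,000.00     1,870.6344     3,741.2688
  3    52,000.00    47,037.2288   141,111.6864
  Σ                 50,842.0992   146,787.1912
Price P = Σ PV = 50,842.0992.
Macaulay duration = Σ(t·PV) / P = 146,787.1912 / 50,842.0992 = 2.88712 years.

2.89 years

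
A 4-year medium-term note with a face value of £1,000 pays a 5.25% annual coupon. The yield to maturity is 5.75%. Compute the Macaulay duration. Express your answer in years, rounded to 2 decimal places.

Periodic yield y = 0.0575. Discount each cash flow and weight by its year:
  t   CF        PV=CF/(1+0.0575)^t    t·PV
  1        52.50        49.6454        49.6454
  2        52.50        46.9460        93.8920
  3        52.50        44.3934       133.1801
  4     1,052.50       841.5901     3,366.3603
  Σ                    982.5748     3,643.0778
Price P = Σ PV = 982.5748.
Macaulay duration = Σ(t·PV) / P = 3,643.0778 / 982.5748 = 3.70768 years.

3.71 years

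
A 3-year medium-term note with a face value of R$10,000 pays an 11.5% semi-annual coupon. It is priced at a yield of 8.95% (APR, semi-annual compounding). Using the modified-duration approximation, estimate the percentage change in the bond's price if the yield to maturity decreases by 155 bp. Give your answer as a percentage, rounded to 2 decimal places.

+3.91%

Periodic yield y = 0.04475. Modified duration first:
  t   CF        PV=CF/(1+0.04475)^t    t·PV
  1       575.00       550.3709       550.3709
  2       575.00       526.7967     1,053.5935
  3       575.00       504.2324     1,512.6971
  4       575.00       482.6345     1,930.5378
  5       575.00       461.9617     2,309.8084
  6    10,575.00     8,132.1634    48,792.9805
  Σ                 10,658.1595    56,149.9881
P = 10,658.1595; D_Mac = 5.26826 half-year periods = 2.63413 yrs; D_mod = 2.63413/(1+0.04475) = 2.52130 yrs.
ΔP/P ≈ -D_mod · Δy = -2.52130 × (-0.0155) = +0.039080 = +3.9080%.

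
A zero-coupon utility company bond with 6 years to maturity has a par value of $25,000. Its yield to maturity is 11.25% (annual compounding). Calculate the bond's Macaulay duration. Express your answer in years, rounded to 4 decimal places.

6.0000 years

A zero-coupon bond has a single cash flow at maturity, so its Macaulay duration equals its maturity: 6 years.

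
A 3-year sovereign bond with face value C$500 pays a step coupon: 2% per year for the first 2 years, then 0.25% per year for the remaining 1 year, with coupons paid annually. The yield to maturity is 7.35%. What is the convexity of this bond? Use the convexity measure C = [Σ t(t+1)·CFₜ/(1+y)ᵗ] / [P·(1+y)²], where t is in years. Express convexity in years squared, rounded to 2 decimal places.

10.12

With y = 0.0735:
  t   CF        PV=CF/(1+0.0735)^t    t·PV        t(t+1)·PV
  1        10.00         9.3153         9.3153          18.6306
  2        10.00         8.6775        17.3551          52.0652
  3       501.25       405.1802     1,215.5407       4,862.1627
  Σ                    423.1731     1,242.2110       4,932.8585
P = 423.1731.
Convexity = Σ t(t+1)·PV / [P·(1+y)²] = 4,932.8585 / (423.1731 × 1.152402) = 10.11525.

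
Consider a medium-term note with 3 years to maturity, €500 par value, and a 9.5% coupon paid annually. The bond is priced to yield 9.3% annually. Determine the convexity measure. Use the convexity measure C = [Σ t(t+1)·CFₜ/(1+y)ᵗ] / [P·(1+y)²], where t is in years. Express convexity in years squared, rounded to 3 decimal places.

8.924

With y = 0.093:
  t   CF        PV=CF/(1+0.093)^t    t·PV        t(t+1)·PV
  1        47.50        43.4584        43.4584          86.9167
  2        47.50        39.7606        79.5213         238.5638
  3       547.50       419.2988     1,257.8965       5,031.5858
  Σ                    502.5178     1,380.8761       5,357.0663
P = 502.5178.
Convexity = Σ t(t+1)·PV / [P·(1+y)²] = 5,357.0663 / (502.5178 × 1.194649) = 8.92350.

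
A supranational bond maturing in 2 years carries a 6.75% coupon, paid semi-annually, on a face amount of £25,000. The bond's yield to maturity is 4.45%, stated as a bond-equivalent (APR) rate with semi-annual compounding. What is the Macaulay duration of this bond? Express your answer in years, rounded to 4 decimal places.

Periodic yield y = 0.02225. Discount each cash flow and weight by its period:
  t   CF        PV=CF/(1+0.02225)^t    t·PV
  1       843.75       825.3852       825.3852
  2       843.75       807.4201     1,614.8402
  3       843.75       789.8460     2,369.5380
  4    25,843.75    23,666.1196    94,664.4783
  Σ                 26,088.7708    99,474.2416
Price P = Σ PV = 26,088.7708.
Macaulay duration = Σ(t·PV) / P = 99,474.2416 / 26,088.7708 = 3.81291 half-year periods.
In years: 3.81291 / 2 = 1.90646 years.

1.9065 years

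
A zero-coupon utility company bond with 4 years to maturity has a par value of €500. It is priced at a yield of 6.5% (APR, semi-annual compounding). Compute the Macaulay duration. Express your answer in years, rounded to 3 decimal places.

4.000 years

A zero-coupon bond has a single cash flow at maturity, so its Macaulay duration equals its maturity: 4 years.
(Equivalently: 8 semi-annual periods ÷ 2 = 4 years.)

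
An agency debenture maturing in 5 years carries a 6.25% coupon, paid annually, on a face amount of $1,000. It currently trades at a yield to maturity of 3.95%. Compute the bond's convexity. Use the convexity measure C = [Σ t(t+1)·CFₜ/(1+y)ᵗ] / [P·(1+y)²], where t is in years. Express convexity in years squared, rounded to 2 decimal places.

With y = 0.0395:
  t   CF        PV=CF/(1+0.0395)^t    t·PV        t(t+1)·PV
  1        62.50        60.1251        60.1251         120.2501
  2        62.50        57.8404       115.6807         347.0422
  3        62.50        55.6425       166.9275         667.7098
  4        62.50        53.5281       214.1125       1,070.5625
  5     1,062.50       875.3999     4,376.9993      26,261.9957
  Σ                  1,102.5359     4,933.8450      28,467.5603
P = 1,102.5359.
Convexity = Σ t(t+1)·PV / [P·(1+y)²] = 28,467.5603 / (1,102.5359 × 1.080560) = 23.89508.

23.90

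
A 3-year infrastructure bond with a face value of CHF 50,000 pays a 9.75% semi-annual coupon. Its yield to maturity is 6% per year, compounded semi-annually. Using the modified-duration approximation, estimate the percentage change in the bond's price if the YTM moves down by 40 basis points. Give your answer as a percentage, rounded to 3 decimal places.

Periodic yield y = 0.03. Modified duration first:
  t   CF        PV=CF/(1+0.03)^t    t·PV
  1     2,437.50     2,366.5049     2,366.5049
  2     2,437.50     2,297.5775     4,595.1551
  3     2,437.50     2,230.6578     6,691.9734
  4     2,437.50     2,165.6872     8,662.7487
  5     2,437.50     2,102.6089    10,513.0446
  6    52,437.50    43,915.5807   263,493.4843
  Σ                 55,078.6170   296,322.9108
P = 55,078.6170; D_Mac = 5.38000 half-year periods = 2.69000 yrs; D_mod = 2.69000/(1+0.03) = 2.61165 yrs.
ΔP/P ≈ -D_mod · Δy = -2.61165 × (-0.004) = +0.010447 = +1.0447%.

+1.045%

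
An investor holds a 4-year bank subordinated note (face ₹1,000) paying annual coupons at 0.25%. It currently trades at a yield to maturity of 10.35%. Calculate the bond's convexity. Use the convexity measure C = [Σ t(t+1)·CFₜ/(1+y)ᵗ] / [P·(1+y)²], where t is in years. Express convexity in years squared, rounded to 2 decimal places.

16.32

With y = 0.1035:
  t   CF        PV=CF/(1+0.1035)^t    t·PV        t(t+1)·PV
  1         2.50         2.2655         2.2655           4.5310
  2         2.50         2.0530         4.1061          12.3182
  3         2.50         1.8605         5.5814          22.3257
  4     1,002.50       676.0752     2,704.3010      13,521.5048
  Σ                    682.2543     2,716.2540      13,560.6797
P = 682.2543.
Convexity = Σ t(t+1)·PV / [P·(1+y)²] = 13,560.6797 / (682.2543 × 1.217712) = 16.32264.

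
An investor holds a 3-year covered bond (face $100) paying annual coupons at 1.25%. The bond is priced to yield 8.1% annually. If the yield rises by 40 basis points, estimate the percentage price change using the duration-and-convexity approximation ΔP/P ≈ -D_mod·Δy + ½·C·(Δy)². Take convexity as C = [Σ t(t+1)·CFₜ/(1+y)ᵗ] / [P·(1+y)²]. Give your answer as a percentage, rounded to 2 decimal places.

With y = 0.081:
  t   CF        PV=CF/(1+0.081)^t    t·PV        t(t+1)·PV
  1         1.25         1.1563         1.1563           2.3127
  2         1.25         1.0697         2.1394           6.4182
  3       101.25        80.1527       240.4580         961.8319
  Σ                     82.3787       243.7537         970.5628
P = 82.3787; D_Mac = 2.95894 yrs; D_mod = 2.73723 yrs; C = 10.08225.
Duration effect: -2.73723 × (+0.004) = -0.010949
Convexity effect: 0.5 × 10.08225 × (0.004)² = +0.0000807
ΔP/P ≈ -0.010949 + 0.0000807 = -0.010868 = -1.0868%.

-1.09%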